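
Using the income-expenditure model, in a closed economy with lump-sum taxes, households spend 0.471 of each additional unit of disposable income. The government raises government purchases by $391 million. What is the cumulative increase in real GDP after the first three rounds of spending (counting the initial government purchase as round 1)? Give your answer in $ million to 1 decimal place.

Round 1 adds ΔG = $391 million; each later round is MPC = 0.471 times the previous.
After 3 rounds: 391 + 184.161 + 86.739831 = ΔG·(1 − c^3)/(1 − c) = 391 × (1 − 0.104487111)/0.529 ≈ $661.9 million.

$661.9 million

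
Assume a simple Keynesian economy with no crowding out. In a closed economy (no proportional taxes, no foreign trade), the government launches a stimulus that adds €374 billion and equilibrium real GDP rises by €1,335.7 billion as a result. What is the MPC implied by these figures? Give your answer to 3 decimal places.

Implied spending multiplier k = ΔY/ΔG = 1,335.7/374 ≈ 3.5714.
Since k = 1/(1 − MPC), MPC = 1 − 1/k = 1 − ΔG/ΔY = 1 − 374/1,335.7 ≈ 0.720.

0.720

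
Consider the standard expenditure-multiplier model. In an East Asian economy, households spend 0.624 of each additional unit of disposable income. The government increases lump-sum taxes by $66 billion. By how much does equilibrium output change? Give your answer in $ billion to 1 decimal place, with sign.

−$109.5 billion

A lump-sum tax change of +$66 billion shifts disposable income by −$66 billion; first-round consumption changes by −c × ΔT = −0.624 × (+$66 billion) = −$41.184 billion.
Expenditure multiplier = 1/(1 − MPC) = 1/(1 − 0.624) = 1/0.376 ≈ 2.66.
The tax multiplier is −c × k ≈ −1.66, so ΔY = k × (−c·ΔT) = (−$41.184 billion) / 0.376 ≈ −$109.5 billion.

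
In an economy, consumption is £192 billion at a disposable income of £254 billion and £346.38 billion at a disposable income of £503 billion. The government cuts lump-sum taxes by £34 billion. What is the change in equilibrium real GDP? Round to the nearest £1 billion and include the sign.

+£55 billion

MPC = ΔC/ΔYd = (346.38 − 192)/(503 − 254) = 154.38/249 = 0.62.
A lump-sum tax change of −£34 billion shifts disposable income by +£34 billion; first-round consumption changes by −c × ΔT = −0.62 × (−£34 billion) = +£21.08 billion.
Expenditure multiplier = 1/(1 − MPC) = 1/(1 − 0.62) = 1/0.38 ≈ 2.632.
The tax multiplier is −c × k ≈ −1.632, so ΔY = k × (−c·ΔT) = (+£21.08 billion) / 0.38 ≈ +£55 billion.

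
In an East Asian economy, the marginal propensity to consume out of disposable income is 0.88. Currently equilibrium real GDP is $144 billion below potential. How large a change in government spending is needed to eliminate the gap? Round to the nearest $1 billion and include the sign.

Spending multiplier = 1/(1 − MPC) = 1/(1 − 0.88) = 1/0.12 ≈ 8.333.
Need ΔY = +$144 billion, so ΔG = ΔY/k = (+$144 billion) × 0.12 ≈ +$17 billion.
The government should increase government spending by $17 billion.

+$17 billion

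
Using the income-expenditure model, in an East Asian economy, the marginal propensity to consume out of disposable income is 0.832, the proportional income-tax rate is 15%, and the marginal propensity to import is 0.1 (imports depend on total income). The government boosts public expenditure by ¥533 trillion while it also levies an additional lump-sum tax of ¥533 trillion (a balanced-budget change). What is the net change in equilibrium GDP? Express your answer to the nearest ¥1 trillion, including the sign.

Expenditure multiplier = 1/(1 − c(1−t) + m) = 1/(1 − 0.832×0.85 + 0.1) = 1/0.3928 ≈ 2.546.
ΔG contributes k·ΔG = (+¥533 trillion) / 0.3928 ≈ +¥1,356.9 trillion.
ΔT of +¥533 trillion changes first-round spending by −c·ΔT = −¥443.456 trillion, contributing k·(−c·ΔT) = (−¥443.456 trillion) / 0.3928 ≈ −¥1,129 trillion.
Net ΔY = k(ΔG − c·ΔT) = (+¥89.544 trillion) / 0.3928 ≈ +¥228 trillion.

+¥228 trillion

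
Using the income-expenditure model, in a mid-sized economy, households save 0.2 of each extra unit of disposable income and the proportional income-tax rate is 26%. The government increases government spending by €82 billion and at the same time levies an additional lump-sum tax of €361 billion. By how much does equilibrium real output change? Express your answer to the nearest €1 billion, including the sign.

MPC = 1 − MPS = 1 − 0.2 = 0.8.
Expenditure multiplier = 1/(1 − c(1−t)) = 1/(1 − 0.8×0.74) = 1/0.408 ≈ 2.451.
ΔG contributes k·ΔG = (+€82 billion) / 0.408 ≈ +€201 billion.
ΔT of +€361 billion changes first-round spending by −c·ΔT = −€288.8 billion, contributing k·(−c·ΔT) = (−€288.8 billion) / 0.408 ≈ −€707.8 billion.
Net ΔY = k(ΔG − c·ΔT) = (−€206.8 billion) / 0.408 ≈ −€507 billion.

−€507 billion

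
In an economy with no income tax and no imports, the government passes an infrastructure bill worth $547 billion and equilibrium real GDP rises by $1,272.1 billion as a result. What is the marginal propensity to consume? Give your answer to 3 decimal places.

Implied spending multiplier k = ΔY/ΔG = 1,272.1/547 ≈ 2.3256.
Since k = 1/(1 − MPC), MPC = 1 − 1/k = 1 − ΔG/ΔY = 1 − 547/1,272.1 ≈ 0.570.

0.570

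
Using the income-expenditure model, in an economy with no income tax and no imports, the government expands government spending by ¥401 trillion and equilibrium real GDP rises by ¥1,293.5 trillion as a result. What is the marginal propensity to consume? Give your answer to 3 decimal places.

Implied spending multiplier k = ΔY/ΔG = 1,293.5/401 ≈ 3.2257.
Since k = 1/(1 − MPC), MPC = 1 − 1/k = 1 − ΔG/ΔY = 1 − 401/1,293.5 ≈ 0.690.

0.690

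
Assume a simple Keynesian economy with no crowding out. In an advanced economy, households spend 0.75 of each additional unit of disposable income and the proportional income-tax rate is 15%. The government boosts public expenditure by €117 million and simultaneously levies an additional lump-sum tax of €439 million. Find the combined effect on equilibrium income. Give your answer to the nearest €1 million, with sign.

Expenditure multiplier = 1/(1 − c(1−t)) = 1/(1 − 0.75×0.85) = 1/0.3625 ≈ 2.759.
ΔG contributes k·ΔG = (+€117 million) / 0.3625 ≈ +€322.8 million.
ΔT of +€439 million changes first-round spending by −c·ΔT = −€329.25 million, contributing k·(−c·ΔT) = (−€329.25 million) / 0.3625 ≈ −€908.3 million.
Net ΔY = k(ΔG − c·ΔT) = (−€212.25 million) / 0.3625 ≈ −€586 million.

−€586 million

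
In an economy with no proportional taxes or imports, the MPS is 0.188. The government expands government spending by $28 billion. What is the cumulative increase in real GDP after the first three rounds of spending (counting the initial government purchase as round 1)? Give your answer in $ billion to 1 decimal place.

$69.2 billion

MPC = 1 − MPS = 1 − 0.188 = 0.812.
Round 1 adds ΔG = $28 billion; each later round is MPC = 0.812 times the previous.
After 3 rounds: 28 + 22.736 + 18.461632 = ΔG·(1 − c^3)/(1 − c) = 28 × (1 − 0.535387328)/0.188 ≈ $69.2 billion.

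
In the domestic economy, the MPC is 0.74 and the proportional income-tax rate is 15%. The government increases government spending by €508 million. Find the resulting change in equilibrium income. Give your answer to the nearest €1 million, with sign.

+€1,369 million

Government-spending multiplier = 1/(1 − c(1−t)) = 1/(1 − 0.74×0.85) = 1/0.371 ≈ 2.695.
ΔY = k × ΔG = (+€508 million) / 0.371 ≈ +€1,369 million.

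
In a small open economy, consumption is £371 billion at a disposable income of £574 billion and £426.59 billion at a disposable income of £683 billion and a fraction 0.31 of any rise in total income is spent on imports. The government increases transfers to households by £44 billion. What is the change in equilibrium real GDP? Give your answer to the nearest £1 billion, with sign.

MPC = ΔC/ΔYd = (426.59 − 371)/(683 − 574) = 55.59/109 = 0.51.
The transfer change shifts disposable income by +£44 billion, so first-round consumption changes by c·ΔTR = 0.51 × (+£44 billion) = +£22.44 billion.
Expenditure multiplier = 1/(1 − c + m) = 1/(1 − 0.51 + 0.31) = 1/0.8 = 1.25.
The transfer multiplier is c × k ≈ 0.638, so ΔY = k × (c·ΔTR) = (+£22.44 billion) / 0.8 ≈ +£28 billion.

+£28 billion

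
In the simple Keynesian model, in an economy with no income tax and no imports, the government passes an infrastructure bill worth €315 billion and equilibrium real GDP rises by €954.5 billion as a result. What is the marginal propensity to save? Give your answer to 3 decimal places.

0.330

Implied spending multiplier k = ΔY/ΔG = 954.5/315 ≈ 3.0302.
Since k = 1/(1 − MPC), MPC = 1 − 1/k = 1 − ΔG/ΔY = 1 − 315/954.5 ≈ 0.670.
MPS = 1 − MPC = 0.330.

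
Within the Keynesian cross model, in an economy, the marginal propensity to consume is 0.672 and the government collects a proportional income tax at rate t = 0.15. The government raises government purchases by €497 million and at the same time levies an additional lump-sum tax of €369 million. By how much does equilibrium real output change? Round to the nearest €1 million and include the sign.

Expenditure multiplier = 1/(1 − c(1−t)) = 1/(1 − 0.672×0.85) = 1/0.4288 ≈ 2.332.
ΔG contributes k·ΔG = (+€497 million) / 0.4288 ≈ +€1,159 million.
ΔT of +€369 million changes first-round spending by −c·ΔT = −€247.968 million, contributing k·(−c·ΔT) = (−€247.968 million) / 0.4288 ≈ −€578.3 million.
Net ΔY = k(ΔG − c·ΔT) = (+€249.032 million) / 0.4288 ≈ +€581 million.

+€581 million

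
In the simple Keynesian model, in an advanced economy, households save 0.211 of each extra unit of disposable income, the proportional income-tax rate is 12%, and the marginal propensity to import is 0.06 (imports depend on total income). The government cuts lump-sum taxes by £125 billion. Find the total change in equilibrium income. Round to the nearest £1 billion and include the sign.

MPC = 1 − MPS = 1 − 0.211 = 0.789.
A lump-sum tax change of −£125 billion shifts disposable income by +£125 billion; first-round consumption changes by −c × ΔT = −0.789 × (−£125 billion) = +£98.625 billion.
Expenditure multiplier = 1/(1 − c(1−t) + m) = 1/(1 − 0.789×0.88 + 0.06) = 1/0.36568 ≈ 2.735.
The tax multiplier is −c × k ≈ −2.158, so ΔY = k × (−c·ΔT) = (+£98.625 billion) / 0.36568 ≈ +£270 billion.

+£270 billion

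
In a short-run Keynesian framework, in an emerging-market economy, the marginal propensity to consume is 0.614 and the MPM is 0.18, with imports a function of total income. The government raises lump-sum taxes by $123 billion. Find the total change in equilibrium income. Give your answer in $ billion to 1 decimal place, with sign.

A lump-sum tax change of +$123 billion shifts disposable income by −$123 billion; first-round consumption changes by −c × ΔT = −0.614 × (+$123 billion) = −$75.522 billion.
Expenditure multiplier = 1/(1 − c + m) = 1/(1 − 0.614 + 0.18) = 1/0.566 ≈ 1.767.
The tax multiplier is −c × k ≈ −1.085, so ΔY = k × (−c·ΔT) = (−$75.522 billion) / 0.566 ≈ −$133.4 billion.

−$133.4 billion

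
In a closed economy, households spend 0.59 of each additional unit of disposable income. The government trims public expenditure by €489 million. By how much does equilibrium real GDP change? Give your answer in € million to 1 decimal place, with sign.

Expenditure multiplier = 1/(1 − MPC) = 1/(1 − 0.59) = 1/0.41 ≈ 2.439.
ΔY = k × ΔG = (−€489 million) / 0.41 ≈ −€1,192.7 million.

−€1,192.7 million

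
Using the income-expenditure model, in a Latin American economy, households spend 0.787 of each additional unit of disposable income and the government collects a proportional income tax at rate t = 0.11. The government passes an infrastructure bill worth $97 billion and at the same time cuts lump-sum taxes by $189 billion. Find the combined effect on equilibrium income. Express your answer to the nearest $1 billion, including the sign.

Expenditure multiplier = 1/(1 − c(1−t)) = 1/(1 − 0.787×0.89) = 1/0.29957 ≈ 3.338.
ΔG contributes k·ΔG = (+$97 billion) / 0.29957 ≈ +$323.8 billion.
ΔT of −$189 billion changes first-round spending by −c·ΔT = +$148.743 billion, contributing k·(−c·ΔT) = (+$148.743 billion) / 0.29957 ≈ +$496.5 billion.
Net ΔY = k(ΔG − c·ΔT) = (+$245.743 billion) / 0.29957 ≈ +$820 billion.

+$820 billion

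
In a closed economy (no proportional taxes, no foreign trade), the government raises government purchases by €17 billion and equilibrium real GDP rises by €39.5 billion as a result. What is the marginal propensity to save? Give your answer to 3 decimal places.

Implied spending multiplier k = ΔY/ΔG = 39.5/17 ≈ 2.3235.
Since k = 1/(1 − MPC), MPC = 1 − 1/k = 1 − ΔG/ΔY = 1 − 17/39.5 ≈ 0.570.
MPS = 1 − MPC = 0.430.

0.430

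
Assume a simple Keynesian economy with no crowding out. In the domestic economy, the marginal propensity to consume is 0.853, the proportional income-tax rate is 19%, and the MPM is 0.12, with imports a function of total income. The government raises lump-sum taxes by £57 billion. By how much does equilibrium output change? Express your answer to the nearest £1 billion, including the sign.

A lump-sum tax change of +£57 billion shifts disposable income by −£57 billion; first-round consumption changes by −c × ΔT = −0.853 × (+£57 billion) = −£48.621 billion.
Expenditure multiplier = 1/(1 − c(1−t) + m) = 1/(1 − 0.853×0.81 + 0.12) = 1/0.42907 ≈ 2.331.
The tax multiplier is −c × k ≈ −1.988, so ΔY = k × (−c·ΔT) = (−£48.621 billion) / 0.42907 ≈ −£113 billion.

−£113 billion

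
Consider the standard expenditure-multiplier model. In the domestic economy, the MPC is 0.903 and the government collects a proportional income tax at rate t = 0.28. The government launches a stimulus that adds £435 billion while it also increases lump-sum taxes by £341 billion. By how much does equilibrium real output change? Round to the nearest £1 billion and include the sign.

+£363 billion

Expenditure multiplier = 1/(1 − c(1−t)) = 1/(1 − 0.903×0.72) = 1/0.34984 ≈ 2.858.
ΔG contributes k·ΔG = (+£435 billion) / 0.34984 ≈ +£1,243.4 billion.
ΔT of +£341 billion changes first-round spending by −c·ΔT = −£307.923 billion, contributing k·(−c·ΔT) = (−£307.923 billion) / 0.34984 ≈ −£880.2 billion.
Net ΔY = k(ΔG − c·ΔT) = (+£127.077 billion) / 0.34984 ≈ +£363 billion.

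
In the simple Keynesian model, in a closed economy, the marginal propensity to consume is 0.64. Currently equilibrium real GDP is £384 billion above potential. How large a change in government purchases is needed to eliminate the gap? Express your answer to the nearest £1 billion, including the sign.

−£138 billion

Spending multiplier = 1/(1 − MPC) = 1/(1 − 0.64) = 1/0.36 ≈ 2.778.
Need ΔY = −£384 billion, so ΔG = ΔY/k = (−£384 billion) × 0.36 ≈ −£138 billion.
The government should cut government purchases by £138 billion.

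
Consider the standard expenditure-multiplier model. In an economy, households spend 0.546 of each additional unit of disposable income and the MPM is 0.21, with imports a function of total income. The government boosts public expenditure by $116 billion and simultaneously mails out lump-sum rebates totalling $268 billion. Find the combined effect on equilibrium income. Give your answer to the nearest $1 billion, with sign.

Expenditure multiplier = 1/(1 − c + m) = 1/(1 − 0.546 + 0.21) = 1/0.664 ≈ 1.506.
ΔG contributes k·ΔG = (+$116 billion) / 0.664 ≈ +$174.7 billion.
ΔT of −$268 billion changes first-round spending by −c·ΔT = +$146.328 billion, contributing k·(−c·ΔT) = (+$146.328 billion) / 0.664 ≈ +$220.4 billion.
Net ΔY = k(ΔG − c·ΔT) = (+$262.328 billion) / 0.664 ≈ +$395 billion.

+$395 billion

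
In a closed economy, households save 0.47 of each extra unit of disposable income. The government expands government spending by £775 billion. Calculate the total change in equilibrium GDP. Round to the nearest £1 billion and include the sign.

+£1,649 billion

MPC = 1 − MPS = 1 − 0.47 = 0.53.
Government-spending multiplier = 1/(1 − MPC) = 1/(1 − 0.53) = 1/0.47 ≈ 2.128.
ΔY = k × ΔG = (+£775 billion) / 0.47 ≈ +£1,649 billion.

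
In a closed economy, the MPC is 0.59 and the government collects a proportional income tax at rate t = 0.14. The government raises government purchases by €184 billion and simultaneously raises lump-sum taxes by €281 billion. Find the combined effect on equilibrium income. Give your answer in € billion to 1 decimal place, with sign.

Expenditure multiplier = 1/(1 − c(1−t)) = 1/(1 − 0.59×0.86) = 1/0.4926 ≈ 2.03.
ΔG contributes k·ΔG = (+€184 billion) / 0.4926 ≈ +€373.5 billion.
ΔT of +€281 billion changes first-round spending by −c·ΔT = −€165.79 billion, contributing k·(−c·ΔT) = (−€165.79 billion) / 0.4926 ≈ −€336.6 billion.
Net ΔY = k(ΔG − c·ΔT) = (+€18.21 billion) / 0.4926 ≈ +€37 billion.

+€37.0 billion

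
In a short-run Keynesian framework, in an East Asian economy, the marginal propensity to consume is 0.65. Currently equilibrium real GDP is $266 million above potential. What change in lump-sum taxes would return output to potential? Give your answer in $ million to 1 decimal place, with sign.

+$143.2 million

Spending multiplier = 1/(1 − MPC) = 1/(1 − 0.65) = 1/0.35 ≈ 2.857.
Tax multiplier = −c·k = −0.65/0.35 ≈ −1.857. Need ΔY = −$266 million, so ΔT = ΔY/(−c·k) = −(−$266 million) × 0.35 / 0.65 ≈ +$143.2 million.
The government should raise lump-sum taxes by $143.2 million.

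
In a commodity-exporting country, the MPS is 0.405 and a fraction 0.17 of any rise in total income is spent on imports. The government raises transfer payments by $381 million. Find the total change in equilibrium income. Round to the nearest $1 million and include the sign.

+$394 million

MPC = 1 − MPS = 1 − 0.405 = 0.595.
The transfer change shifts disposable income by +$381 million, so first-round consumption changes by c·ΔTR = 0.595 × (+$381 million) = +$226.695 million.
Expenditure multiplier = 1/(1 − c + m) = 1/(1 − 0.595 + 0.17) = 1/0.575 ≈ 1.739.
The transfer multiplier is c × k ≈ 1.035, so ΔY = k × (c·ΔTR) = (+$226.695 million) / 0.575 ≈ +$394 million.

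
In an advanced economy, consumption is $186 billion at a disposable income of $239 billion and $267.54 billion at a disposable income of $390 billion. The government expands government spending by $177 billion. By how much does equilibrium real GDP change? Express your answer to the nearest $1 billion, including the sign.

MPC = ΔC/ΔYd = (267.54 − 186)/(390 − 239) = 81.54/151 = 0.54.
Expenditure multiplier = 1/(1 − MPC) = 1/(1 − 0.54) = 1/0.46 ≈ 2.174.
ΔY = k × ΔG = (+$177 billion) / 0.46 ≈ +$385 billion.

+$385 billion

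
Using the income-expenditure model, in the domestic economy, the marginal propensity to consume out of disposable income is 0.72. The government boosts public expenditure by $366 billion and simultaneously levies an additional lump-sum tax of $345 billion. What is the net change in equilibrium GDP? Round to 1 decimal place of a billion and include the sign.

Expenditure multiplier = 1/(1 − MPC) = 1/(1 − 0.72) = 1/0.28 ≈ 3.571.
ΔG contributes k·ΔG = (+$366 billion) / 0.28 ≈ +$1,307.1 billion.
ΔT of +$345 billion changes first-round spending by −c·ΔT = −$248.4 billion, contributing k·(−c·ΔT) = (−$248.4 billion) / 0.28 ≈ −$887.1 billion.
Net ΔY = k(ΔG − c·ΔT) = (+$117.6 billion) / 0.28 = +$420 billion.

+$420.0 billion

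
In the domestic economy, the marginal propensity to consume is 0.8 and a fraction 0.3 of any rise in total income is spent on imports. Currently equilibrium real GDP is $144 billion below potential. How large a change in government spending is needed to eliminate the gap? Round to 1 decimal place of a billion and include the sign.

+$72.0 billion

Spending multiplier = 1/(1 − c + m) = 1/(1 − 0.8 + 0.3) = 1/0.5 = 2.
Need ΔY = +$144 billion, so ΔG = ΔY/k = (+$144 billion) × 0.5 = +$72 billion.
The government should increase government spending by $72 billion.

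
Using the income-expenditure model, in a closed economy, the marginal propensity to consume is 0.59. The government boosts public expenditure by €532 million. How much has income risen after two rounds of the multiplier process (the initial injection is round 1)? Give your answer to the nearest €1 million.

€846 million

Round 1 adds ΔG = €532 million; each later round is MPC = 0.59 times the previous.
After 2 rounds: 532 + 313.88 = ΔG·(1 − c^2)/(1 − c) = 532 × (1 − 0.3481)/0.41 ≈ €846 million.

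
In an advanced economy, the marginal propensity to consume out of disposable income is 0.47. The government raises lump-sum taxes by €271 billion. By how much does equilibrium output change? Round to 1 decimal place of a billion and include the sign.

A lump-sum tax change of +€271 billion shifts disposable income by −€271 billion; first-round consumption changes by −c × ΔT = −0.47 × (+€271 billion) = −€127.37 billion.
Expenditure multiplier = 1/(1 − MPC) = 1/(1 − 0.47) = 1/0.53 ≈ 1.887.
The tax multiplier is −c × k ≈ −0.887, so ΔY = k × (−c·ΔT) = (−€127.37 billion) / 0.53 ≈ −€240.3 billion.

−€240.3 billion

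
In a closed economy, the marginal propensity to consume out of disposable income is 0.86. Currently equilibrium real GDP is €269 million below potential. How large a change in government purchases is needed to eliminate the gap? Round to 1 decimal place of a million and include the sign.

Spending multiplier = 1/(1 − MPC) = 1/(1 − 0.86) = 1/0.14 ≈ 7.143.
Need ΔY = +€269 million, so ΔG = ΔY/k = (+€269 million) × 0.14 ≈ +€37.7 million.
The government should increase government purchases by €37.7 million.

+€37.7 million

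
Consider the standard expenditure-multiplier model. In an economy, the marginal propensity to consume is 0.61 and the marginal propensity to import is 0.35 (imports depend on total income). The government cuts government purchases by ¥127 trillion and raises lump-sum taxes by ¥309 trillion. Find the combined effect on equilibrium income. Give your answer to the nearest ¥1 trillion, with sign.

−¥426 trillion

Expenditure multiplier = 1/(1 − c + m) = 1/(1 − 0.61 + 0.35) = 1/0.74 ≈ 1.351.
ΔG contributes k·ΔG = (−¥127 trillion) / 0.74 ≈ −¥171.6 trillion.
ΔT of +¥309 trillion changes first-round spending by −c·ΔT = −¥188.49 trillion, contributing k·(−c·ΔT) = (−¥188.49 trillion) / 0.74 ≈ −¥254.7 trillion.
Net ΔY = k(ΔG − c·ΔT) = (−¥315.49 trillion) / 0.74 ≈ −¥426 trillion.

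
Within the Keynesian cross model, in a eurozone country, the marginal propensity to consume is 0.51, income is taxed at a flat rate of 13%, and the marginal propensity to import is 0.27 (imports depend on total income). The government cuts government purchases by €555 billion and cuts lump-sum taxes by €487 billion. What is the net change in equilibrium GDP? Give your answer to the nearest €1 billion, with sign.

Expenditure multiplier = 1/(1 − c(1−t) + m) = 1/(1 − 0.51×0.87 + 0.27) = 1/0.8263 ≈ 1.21.
ΔG contributes k·ΔG = (−€555 billion) / 0.8263 ≈ −€671.7 billion.
ΔT of −€487 billion changes first-round spending by −c·ΔT = +€248.37 billion, contributing k·(−c·ΔT) = (+€248.37 billion) / 0.8263 ≈ +€300.6 billion.
Net ΔY = k(ΔG − c·ΔT) = (−€306.63 billion) / 0.8263 ≈ −€371 billion.

−€371 billion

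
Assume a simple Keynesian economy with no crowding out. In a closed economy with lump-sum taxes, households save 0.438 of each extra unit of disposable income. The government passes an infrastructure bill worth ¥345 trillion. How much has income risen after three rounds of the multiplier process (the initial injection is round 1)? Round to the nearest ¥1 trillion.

¥648 trillion

MPC = 1 − MPS = 1 − 0.438 = 0.562.
Round 1 adds ΔG = ¥345 trillion; each later round is MPC = 0.562 times the previous.
After 3 rounds: 345 + 193.89 + 108.96618 = ΔG·(1 − c^3)/(1 − c) = 345 × (1 − 0.177504328)/0.438 ≈ ¥648 trillion.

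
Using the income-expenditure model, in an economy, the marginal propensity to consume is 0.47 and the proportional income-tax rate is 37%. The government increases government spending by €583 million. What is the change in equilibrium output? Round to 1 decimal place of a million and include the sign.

+€828.2 million

Expenditure multiplier = 1/(1 − c(1−t)) = 1/(1 − 0.47×0.63) = 1/0.7039 ≈ 1.421.
ΔY = k × ΔG = (+€583 million) / 0.7039 ≈ +€828.2 million.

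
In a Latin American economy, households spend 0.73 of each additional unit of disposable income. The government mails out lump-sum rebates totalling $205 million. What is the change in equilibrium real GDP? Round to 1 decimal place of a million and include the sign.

A lump-sum tax change of −$205 million shifts disposable income by +$205 million; first-round consumption changes by −c × ΔT = −0.73 × (−$205 million) = +$149.65 million.
Expenditure multiplier = 1/(1 − MPC) = 1/(1 − 0.73) = 1/0.27 ≈ 3.704.
The tax multiplier is −c × k ≈ −2.704, so ΔY = k × (−c·ΔT) = (+$149.65 million) / 0.27 ≈ +$554.3 million.

+$554.3 million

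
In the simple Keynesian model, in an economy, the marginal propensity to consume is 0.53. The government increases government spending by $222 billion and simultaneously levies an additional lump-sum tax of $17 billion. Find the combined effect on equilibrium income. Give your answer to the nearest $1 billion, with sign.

Expenditure multiplier = 1/(1 − MPC) = 1/(1 − 0.53) = 1/0.47 ≈ 2.128.
ΔG contributes k·ΔG = (+$222 billion) / 0.47 ≈ +$472.3 billion.
ΔT of +$17 billion changes first-round spending by −c·ΔT = −$9.01 billion, contributing k·(−c·ΔT) = (−$9.01 billion) / 0.47 ≈ −$19.2 billion.
Net ΔY = k(ΔG − c·ΔT) = (+$212.99 billion) / 0.47 ≈ +$453 billion.

+$453 billion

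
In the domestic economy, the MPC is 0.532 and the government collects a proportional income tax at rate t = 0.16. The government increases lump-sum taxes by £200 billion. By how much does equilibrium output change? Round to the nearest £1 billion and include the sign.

A lump-sum tax change of +£200 billion shifts disposable income by −£200 billion; first-round consumption changes by −c × ΔT = −0.532 × (+£200 billion) = −£106.4 billion.
Expenditure multiplier = 1/(1 − c(1−t)) = 1/(1 − 0.532×0.84) = 1/0.55312 ≈ 1.808.
The tax multiplier is −c × k ≈ −0.962, so ΔY = k × (−c·ΔT) = (−£106.4 billion) / 0.55312 ≈ −£192 billion.

−£192 billion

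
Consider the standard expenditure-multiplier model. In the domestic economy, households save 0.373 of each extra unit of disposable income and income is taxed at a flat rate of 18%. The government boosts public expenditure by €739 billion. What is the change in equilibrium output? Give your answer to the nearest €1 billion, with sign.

MPC = 1 − MPS = 1 − 0.373 = 0.627.
Government-spending multiplier = 1/(1 − c(1−t)) = 1/(1 − 0.627×0.82) = 1/0.48586 ≈ 2.058.
ΔY = k × ΔG = (+€739 billion) / 0.48586 ≈ +€1,521 billion.

+€1,521 billion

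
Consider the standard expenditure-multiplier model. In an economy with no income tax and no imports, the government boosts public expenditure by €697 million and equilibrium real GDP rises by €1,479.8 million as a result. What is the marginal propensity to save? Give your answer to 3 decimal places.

Implied spending multiplier k = ΔY/ΔG = 1,479.8/697 ≈ 2.1231.
Since k = 1/(1 − MPC), MPC = 1 − 1/k = 1 − ΔG/ΔY = 1 − 697/1,479.8 ≈ 0.529.
MPS = 1 − MPC = 0.471.

0.471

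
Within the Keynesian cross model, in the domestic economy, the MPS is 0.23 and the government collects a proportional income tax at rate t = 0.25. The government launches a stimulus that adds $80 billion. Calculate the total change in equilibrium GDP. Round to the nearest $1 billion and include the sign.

+$189 billion

MPC = 1 − MPS = 1 − 0.23 = 0.77.
Expenditure multiplier = 1/(1 − c(1−t)) = 1/(1 − 0.77×0.75) = 1/0.4225 ≈ 2.367.
ΔY = k × ΔG = (+$80 billion) / 0.4225 ≈ +$189 billion.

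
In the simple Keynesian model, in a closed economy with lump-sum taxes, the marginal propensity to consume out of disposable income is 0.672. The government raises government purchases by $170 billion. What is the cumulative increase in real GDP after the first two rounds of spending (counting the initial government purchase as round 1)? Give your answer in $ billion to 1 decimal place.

Round 1 adds ΔG = $170 billion; each later round is MPC = 0.672 times the previous.
After 2 rounds: 170 + 114.24 = ΔG·(1 − c^2)/(1 − c) = 170 × (1 − 0.451584)/0.328 ≈ $284.2 billion.

$284.2 billion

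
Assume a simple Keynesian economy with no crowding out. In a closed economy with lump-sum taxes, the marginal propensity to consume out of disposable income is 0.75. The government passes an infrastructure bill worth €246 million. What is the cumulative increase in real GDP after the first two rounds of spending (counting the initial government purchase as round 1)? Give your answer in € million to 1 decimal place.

Round 1 adds ΔG = €246 million; each later round is MPC = 0.75 times the previous.
After 2 rounds: 246 + 184.5 = ΔG·(1 − c^2)/(1 − c) = 246 × (1 − 0.5625)/0.25 = €430.5 million.

€430.5 million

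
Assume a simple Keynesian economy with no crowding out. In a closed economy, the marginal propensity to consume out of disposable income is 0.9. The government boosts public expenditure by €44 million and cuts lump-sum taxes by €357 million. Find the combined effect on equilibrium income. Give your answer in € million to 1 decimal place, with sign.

+€3,653.0 million

Expenditure multiplier = 1/(1 − MPC) = 1/(1 − 0.9) = 1/0.1 = 10.
ΔG contributes k·ΔG = (+€44 million) / 0.1 = +€440 million.
ΔT of −€357 million changes first-round spending by −c·ΔT = +€321.3 million, contributing k·(−c·ΔT) = (+€321.3 million) / 0.1 = +€3,213 million.
Net ΔY = k(ΔG − c·ΔT) = (+€365.3 million) / 0.1 = +€3,653 million.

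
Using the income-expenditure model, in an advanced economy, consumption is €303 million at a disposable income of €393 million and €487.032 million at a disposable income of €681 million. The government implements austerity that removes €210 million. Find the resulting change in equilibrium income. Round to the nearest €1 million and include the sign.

−€582 million

MPC = ΔC/ΔYd = (487.032 − 303)/(681 − 393) = 184.032/288 = 0.639.
Expenditure multiplier = 1/(1 − MPC) = 1/(1 − 0.639) = 1/0.361 ≈ 2.77.
ΔY = k × ΔG = (−€210 million) / 0.361 ≈ −€582 million.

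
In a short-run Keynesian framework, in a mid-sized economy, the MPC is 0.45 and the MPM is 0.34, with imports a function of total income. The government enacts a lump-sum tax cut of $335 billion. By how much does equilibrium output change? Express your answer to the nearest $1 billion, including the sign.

+$169 billion

A lump-sum tax change of −$335 billion shifts disposable income by +$335 billion; first-round consumption changes by −c × ΔT = −0.45 × (−$335 billion) = +$150.75 billion.
Expenditure multiplier = 1/(1 − c + m) = 1/(1 − 0.45 + 0.34) = 1/0.89 ≈ 1.124.
The tax multiplier is −c × k ≈ −0.506, so ΔY = k × (−c·ΔT) = (+$150.75 billion) / 0.89 ≈ +$169 billion.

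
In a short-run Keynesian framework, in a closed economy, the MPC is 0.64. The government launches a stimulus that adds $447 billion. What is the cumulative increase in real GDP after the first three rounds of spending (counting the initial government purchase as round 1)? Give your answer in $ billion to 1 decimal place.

$916.2 billion

Round 1 adds ΔG = $447 billion; each later round is MPC = 0.64 times the previous.
After 3 rounds: 447 + 286.08 + 183.0912 = ΔG·(1 − c^3)/(1 − c) = 447 × (1 − 0.262144)/0.36 ≈ $916.2 billion.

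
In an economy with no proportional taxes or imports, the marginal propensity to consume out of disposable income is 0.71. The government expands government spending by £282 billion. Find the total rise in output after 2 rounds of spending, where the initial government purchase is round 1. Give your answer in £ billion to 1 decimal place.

£482.2 billion

Round 1 adds ΔG = £282 billion; each later round is MPC = 0.71 times the previous.
After 2 rounds: 282 + 200.22 = ΔG·(1 − c^2)/(1 − c) = 282 × (1 − 0.5041)/0.29 ≈ £482.2 billion.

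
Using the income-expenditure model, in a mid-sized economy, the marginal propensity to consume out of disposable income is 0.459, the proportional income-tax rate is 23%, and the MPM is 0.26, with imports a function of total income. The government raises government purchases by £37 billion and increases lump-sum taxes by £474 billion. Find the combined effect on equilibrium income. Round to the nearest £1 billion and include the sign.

−£199 billion

Expenditure multiplier = 1/(1 − c(1−t) + m) = 1/(1 − 0.459×0.77 + 0.26) = 1/0.90657 ≈ 1.103.
ΔG contributes k·ΔG = (+£37 billion) / 0.90657 ≈ +£40.8 billion.
ΔT of +£474 billion changes first-round spending by −c·ΔT = −£217.566 billion, contributing k·(−c·ΔT) = (−£217.566 billion) / 0.90657 ≈ −£240 billion.
Net ΔY = k(ΔG − c·ΔT) = (−£180.566 billion) / 0.90657 ≈ −£199 billion.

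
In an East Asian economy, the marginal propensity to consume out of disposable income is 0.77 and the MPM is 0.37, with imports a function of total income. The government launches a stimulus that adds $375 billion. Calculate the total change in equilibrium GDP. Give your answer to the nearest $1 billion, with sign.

+$625 billion

Government-spending multiplier = 1/(1 − c + m) = 1/(1 − 0.77 + 0.37) = 1/0.6 ≈ 1.667.
ΔY = k × ΔG = (+$375 billion) / 0.6 = +$625 billion.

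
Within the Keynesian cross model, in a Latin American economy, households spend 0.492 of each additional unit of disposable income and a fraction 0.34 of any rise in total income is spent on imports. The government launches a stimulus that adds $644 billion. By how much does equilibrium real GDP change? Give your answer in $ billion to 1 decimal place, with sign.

+$759.4 billion

Expenditure multiplier = 1/(1 − c + m) = 1/(1 − 0.492 + 0.34) = 1/0.848 ≈ 1.179.
ΔY = k × ΔG = (+$644 billion) / 0.848 ≈ +$759.4 billion.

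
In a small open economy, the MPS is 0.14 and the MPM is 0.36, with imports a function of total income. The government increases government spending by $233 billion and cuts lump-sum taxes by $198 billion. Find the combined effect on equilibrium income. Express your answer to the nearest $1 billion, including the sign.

MPC = 1 − MPS = 1 − 0.14 = 0.86.
Expenditure multiplier = 1/(1 − c + m) = 1/(1 − 0.86 + 0.36) = 1/0.5 = 2.
ΔG contributes k·ΔG = (+$233 billion) / 0.5 = +$466 billion.
ΔT of −$198 billion changes first-round spending by −c·ΔT = +$170.28 billion, contributing k·(−c·ΔT) = (+$170.28 billion) / 0.5 ≈ +$340.6 billion.
Net ΔY = k(ΔG − c·ΔT) = (+$403.28 billion) / 0.5 ≈ +$807 billion.

+$807 billion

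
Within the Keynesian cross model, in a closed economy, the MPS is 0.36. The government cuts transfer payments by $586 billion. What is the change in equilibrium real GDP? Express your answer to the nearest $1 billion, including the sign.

−$1,042 billion

MPC = 1 − MPS = 1 − 0.36 = 0.64.
The transfer change shifts disposable income by −$586 billion, so first-round consumption changes by c·ΔTR = 0.64 × (−$586 billion) = −$375.04 billion.
Expenditure multiplier = 1/(1 − MPC) = 1/(1 − 0.64) = 1/0.36 ≈ 2.778.
The transfer multiplier is c × k ≈ 1.778, so ΔY = k × (c·ΔTR) = (−$375.04 billion) / 0.36 ≈ −$1,042 billion.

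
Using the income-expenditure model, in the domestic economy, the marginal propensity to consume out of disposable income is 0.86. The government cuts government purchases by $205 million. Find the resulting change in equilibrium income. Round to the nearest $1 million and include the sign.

−$1,464 million

Government-spending multiplier = 1/(1 − MPC) = 1/(1 − 0.86) = 1/0.14 ≈ 7.143.
ΔY = k × ΔG = (−$205 million) / 0.14 ≈ −$1,464 million.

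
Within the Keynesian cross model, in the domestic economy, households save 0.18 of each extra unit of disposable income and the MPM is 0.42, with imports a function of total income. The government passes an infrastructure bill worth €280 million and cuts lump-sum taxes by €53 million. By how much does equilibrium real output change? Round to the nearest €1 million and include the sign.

MPC = 1 − MPS = 1 − 0.18 = 0.82.
Expenditure multiplier = 1/(1 − c + m) = 1/(1 − 0.82 + 0.42) = 1/0.6 ≈ 1.667.
ΔG contributes k·ΔG = (+€280 million) / 0.6 ≈ +€466.7 million.
ΔT of −€53 million changes first-round spending by −c·ΔT = +€43.46 million, contributing k·(−c·ΔT) = (+€43.46 million) / 0.6 ≈ +€72.4 million.
Net ΔY = k(ΔG − c·ΔT) = (+€323.46 million) / 0.6 ≈ +€539 million.

+€539 million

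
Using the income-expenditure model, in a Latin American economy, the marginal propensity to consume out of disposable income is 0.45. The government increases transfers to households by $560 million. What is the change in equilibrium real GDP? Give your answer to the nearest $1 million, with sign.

+$458 million

The transfer change shifts disposable income by +$560 million, so first-round consumption changes by c·ΔTR = 0.45 × (+$560 million) = +$252 million.
Expenditure multiplier = 1/(1 − MPC) = 1/(1 − 0.45) = 1/0.55 ≈ 1.818.
The transfer multiplier is c × k ≈ 0.818, so ΔY = k × (c·ΔTR) = (+$252 million) / 0.55 ≈ +$458 million.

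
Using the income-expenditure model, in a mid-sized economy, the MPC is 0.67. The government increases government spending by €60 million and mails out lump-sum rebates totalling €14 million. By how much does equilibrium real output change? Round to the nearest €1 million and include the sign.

+€210 million

Expenditure multiplier = 1/(1 − MPC) = 1/(1 − 0.67) = 1/0.33 ≈ 3.03.
ΔG contributes k·ΔG = (+€60 million) / 0.33 ≈ +€181.8 million.
ΔT of −€14 million changes first-round spending by −c·ΔT = +€9.38 million, contributing k·(−c·ΔT) = (+€9.38 million) / 0.33 ≈ +€28.4 million.
Net ΔY = k(ΔG − c·ΔT) = (+€69.38 million) / 0.33 ≈ +€210 million.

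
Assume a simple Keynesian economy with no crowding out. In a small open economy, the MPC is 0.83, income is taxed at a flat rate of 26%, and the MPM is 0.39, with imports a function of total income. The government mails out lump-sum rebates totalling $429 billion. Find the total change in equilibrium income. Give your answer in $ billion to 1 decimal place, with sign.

A lump-sum tax change of −$429 billion shifts disposable income by +$429 billion; first-round consumption changes by −c × ΔT = −0.83 × (−$429 billion) = +$356.07 billion.
Expenditure multiplier = 1/(1 − c(1−t) + m) = 1/(1 − 0.83×0.74 + 0.39) = 1/0.7758 ≈ 1.289.
The tax multiplier is −c × k ≈ −1.07, so ΔY = k × (−c·ΔT) = (+$356.07 billion) / 0.7758 ≈ +$459 billion.

+$459.0 billion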